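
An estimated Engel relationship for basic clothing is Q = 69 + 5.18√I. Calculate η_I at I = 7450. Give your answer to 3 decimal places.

0.433

At I = 7450: Q = 516.103.
dQ/dI = 5.18/(2√I) = 0.0300069 at this income.
η = (dQ/dI)·(I/Q) = 0.0300069 × (7450/516.103) = 0.433.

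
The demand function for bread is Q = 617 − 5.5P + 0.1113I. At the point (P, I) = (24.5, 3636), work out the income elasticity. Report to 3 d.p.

0.456

At P = 24.5, I = 3636: Q = 886.937.
Holding P constant, ∂Q/∂I = 0.1113.
η_I = (∂Q/∂I)·(I/Q) = 0.1113 × (3636/886.937) = 0.456.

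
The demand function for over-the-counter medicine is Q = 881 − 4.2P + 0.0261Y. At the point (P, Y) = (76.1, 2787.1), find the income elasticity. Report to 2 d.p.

0.11

At P = 76.1, Y = 2787.1: Q = 634.123.
Holding P constant, ∂Q/∂Y = 0.0261.
η_Y = (∂Q/∂Y)·(Y/Q) = 0.0261 × (2787.1/634.123) = 0.11.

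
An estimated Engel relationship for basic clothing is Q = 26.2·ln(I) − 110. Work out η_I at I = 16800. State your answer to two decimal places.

0.18

At I = 16800: Q = 144.903.
dQ/dI = 26.2/I = 0.00155952 at this income.
η = (dQ/dI)·(I/Q) = 0.00155952 × (16800/144.903) = 0.18.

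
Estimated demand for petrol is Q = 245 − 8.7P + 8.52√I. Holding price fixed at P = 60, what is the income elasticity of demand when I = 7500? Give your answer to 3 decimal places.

0.801

At P = 60, I = 7500: Q = 460.854.
Holding P constant, ∂Q/∂I = 8.52/(2√I) = 0.0491902.
η_I = (∂Q/∂I)·(I/Q) = 0.0491902 × (7500/460.854) = 0.801.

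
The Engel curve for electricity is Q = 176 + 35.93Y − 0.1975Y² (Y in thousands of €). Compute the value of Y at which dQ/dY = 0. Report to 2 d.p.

90.96

dQ/dY = 35.93 − 0.395Y.
The good is inferior where dQ/dY < 0. Setting dQ/dY = 0 gives Y = 35.93 / 0.395 = 90.96.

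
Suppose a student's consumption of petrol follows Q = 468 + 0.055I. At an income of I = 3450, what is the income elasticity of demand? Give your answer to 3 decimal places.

At I = 3450: Q = 657.750.
dQ/dI = 0.055.
η = (dQ/dI)·(I/Q) = 0.055 × (3450/657.750) = 0.288.

0.288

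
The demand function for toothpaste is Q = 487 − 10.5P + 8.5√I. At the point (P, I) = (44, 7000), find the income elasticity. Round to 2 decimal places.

0.48

At P = 44, I = 7000: Q = 736.161.
Holding P constant, ∂Q/∂I = 8.5/(2√I) = 0.0507972.
η_I = (∂Q/∂I)·(I/Q) = 0.0507972 × (7000/736.161) = 0.48.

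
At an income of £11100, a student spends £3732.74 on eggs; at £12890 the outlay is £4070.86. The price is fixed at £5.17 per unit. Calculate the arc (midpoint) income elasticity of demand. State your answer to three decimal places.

With a constant price, Q₁ = 3732.74/5.17 = 722.000 and Q₂ = 4070.86/5.17 = 787.400 (equivalently, work directly with expenditure since P cancels).
Midpoint %ΔQ = (4070.86 − 3732.74)/3901.80 = 0.08666; midpoint %ΔI = (12890 − 11100)/11995 = 0.14923.
η = 0.08666 / 0.14923 = 0.581.

0.581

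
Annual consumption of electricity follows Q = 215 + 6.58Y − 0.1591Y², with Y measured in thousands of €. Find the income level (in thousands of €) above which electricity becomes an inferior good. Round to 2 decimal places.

dQ/dY = 6.58 − 0.3182Y.
The good is inferior where dQ/dY < 0. Setting dQ/dY = 0 gives Y = 6.58 / 0.3182 = 20.68.

20.68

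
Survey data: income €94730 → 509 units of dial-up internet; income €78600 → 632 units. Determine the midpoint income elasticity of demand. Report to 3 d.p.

ΔQ = 632 − 509 = 123; midpoint Q̄ = (509 + 632)/2 = 570.5.
ΔI = 78600 − 94730 = -16130; midpoint Ī = (94730 + 78600)/2 = 86665.
η = (ΔQ/Q̄) ÷ (ΔI/Ī) = (123/570.5) ÷ (-16130/86665) = -1.158.

-1.158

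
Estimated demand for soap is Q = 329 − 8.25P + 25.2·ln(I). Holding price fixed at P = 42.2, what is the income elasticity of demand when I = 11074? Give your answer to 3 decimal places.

0.117

At P = 42.2, I = 11074: Q = 215.521.
Holding P constant, ∂Q/∂I = 25.2/I = 0.0022756.
η_I = (∂Q/∂I)·(I/Q) = 0.0022756 × (11074/215.521) = 0.117.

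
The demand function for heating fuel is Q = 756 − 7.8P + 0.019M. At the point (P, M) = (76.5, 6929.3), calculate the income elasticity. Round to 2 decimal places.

At P = 76.5, M = 6929.3: Q = 290.957.
Holding P constant, ∂Q/∂M = 0.019.
η_M = (∂Q/∂M)·(M/Q) = 0.019 × (6929.3/290.957) = 0.45.

0.45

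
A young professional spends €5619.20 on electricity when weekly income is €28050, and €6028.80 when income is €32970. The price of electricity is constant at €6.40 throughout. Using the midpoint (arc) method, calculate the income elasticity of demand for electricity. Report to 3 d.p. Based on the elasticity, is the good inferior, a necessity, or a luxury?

With a constant price, Q₁ = 5619.20/6.40 = 878.000 and Q₂ = 6028.80/6.40 = 942.000 (equivalently, work directly with expenditure since P cancels).
Midpoint %ΔQ = (6028.80 − 5619.20)/5824.00 = 0.07033; midpoint %ΔI = (32970 − 28050)/30510 = 0.16126.
η = 0.07033 / 0.16126 = 0.436.
0 < η < 1 ⇒ necessity.

0.436 (necessity)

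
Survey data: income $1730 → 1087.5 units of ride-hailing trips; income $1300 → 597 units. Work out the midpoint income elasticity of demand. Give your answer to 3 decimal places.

ΔQ = 597 − 1087.5 = -490.5; midpoint Q̄ = (1087.5 + 597)/2 = 842.25.
ΔI = 1300 − 1730 = -430; midpoint Ī = (1730 + 1300)/2 = 1515.
η = (ΔQ/Q̄) ÷ (ΔI/Ī) = (-490.5/842.25) ÷ (-430/1515) = 2.052.

2.052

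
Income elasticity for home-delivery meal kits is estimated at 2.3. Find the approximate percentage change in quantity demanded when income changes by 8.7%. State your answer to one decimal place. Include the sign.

%ΔQ ≈ η × %ΔI = 2.3 × 8.7% = 20.0%.

20.0%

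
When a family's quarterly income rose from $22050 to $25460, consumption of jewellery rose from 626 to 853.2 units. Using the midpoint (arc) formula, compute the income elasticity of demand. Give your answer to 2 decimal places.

ΔQ = 853.2 − 626 = 227.2; midpoint Q̄ = (626 + 853.2)/2 = 739.6.
ΔI = 25460 − 22050 = 3410; midpoint Ī = (22050 + 25460)/2 = 23755.
η = (ΔQ/Q̄) ÷ (ΔI/Ī) = (227.2/739.6) ÷ (3410/23755) = 2.14.

2.14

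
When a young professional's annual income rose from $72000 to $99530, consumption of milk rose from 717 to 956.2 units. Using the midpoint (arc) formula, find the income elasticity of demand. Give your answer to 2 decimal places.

0.89

ΔQ = 956.2 − 717 = 239.2; midpoint Q̄ = (717 + 956.2)/2 = 836.6.
ΔI = 99530 − 72000 = 27530; midpoint Ī = (72000 + 99530)/2 = 85765.
η = (ΔQ/Q̄) ÷ (ΔI/Ī) = (239.2/836.6) ÷ (27530/85765) = 0.89.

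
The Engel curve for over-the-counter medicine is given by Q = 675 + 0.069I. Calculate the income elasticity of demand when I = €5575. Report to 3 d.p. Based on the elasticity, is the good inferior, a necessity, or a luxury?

At I = 5575: Q = 1059.675.
dQ/dI = 0.069.
η = (dQ/dI)·(I/Q) = 0.069 × (5575/1059.675) = 0.363.
Since 0 < η < 1, the good is a necessity.

0.363 (necessity)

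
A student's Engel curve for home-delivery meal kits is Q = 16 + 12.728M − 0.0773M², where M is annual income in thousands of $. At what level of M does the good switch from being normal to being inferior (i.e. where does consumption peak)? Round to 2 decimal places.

82.33

dQ/dM = 12.728 − 0.1546M.
The good is inferior where dQ/dM < 0. Setting dQ/dM = 0 gives M = 12.728 / 0.1546 = 82.33.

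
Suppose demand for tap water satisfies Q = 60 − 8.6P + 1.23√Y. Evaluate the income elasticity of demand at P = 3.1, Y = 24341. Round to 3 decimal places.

0.426

At P = 3.1, Y = 24341: Q = 225.240.
Holding P constant, ∂Q/∂Y = 1.23/(2√Y) = 0.0039419.
η_Y = (∂Q/∂Y)·(Y/Q) = 0.0039419 × (24341/225.240) = 0.426.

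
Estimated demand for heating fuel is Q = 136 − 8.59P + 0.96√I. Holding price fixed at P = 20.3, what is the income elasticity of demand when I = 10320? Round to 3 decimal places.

At P = 20.3, I = 10320: Q = 59.147.
Holding P constant, ∂Q/∂I = 0.96/(2√I) = 0.004725.
η_I = (∂Q/∂I)·(I/Q) = 0.004725 × (10320/59.147) = 0.824.

0.824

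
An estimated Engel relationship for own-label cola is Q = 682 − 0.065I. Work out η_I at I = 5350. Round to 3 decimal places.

-1.040

At I = 5350: Q = 334.250.
dQ/dI = −0.065.
η = (dQ/dI)·(I/Q) = -0.065 × (5350/334.250) = -1.040.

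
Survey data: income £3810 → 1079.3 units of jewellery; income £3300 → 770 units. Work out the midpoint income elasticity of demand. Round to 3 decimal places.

ΔQ = 770 − 1079.3 = -309.3; midpoint Q̄ = (1079.3 + 770)/2 = 924.65.
ΔI = 3300 − 3810 = -510; midpoint Ī = (3810 + 3300)/2 = 3555.
η = (ΔQ/Q̄) ÷ (ΔI/Ī) = (-309.3/924.65) ÷ (-510/3555) = 2.332.

2.332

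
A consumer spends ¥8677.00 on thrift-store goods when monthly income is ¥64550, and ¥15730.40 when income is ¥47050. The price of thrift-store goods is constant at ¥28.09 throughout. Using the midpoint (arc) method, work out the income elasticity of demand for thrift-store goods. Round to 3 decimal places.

-1.843

With a constant price, Q₁ = 8677.00/28.09 = 308.900 and Q₂ = 15730.40/28.09 = 560.000 (equivalently, work directly with expenditure since P cancels).
Midpoint %ΔQ = (15730.40 − 8677.00)/12203.70 = 0.57797; midpoint %ΔI = (47050 − 64550)/55800 = -0.31362.
η = 0.57797 / -0.31362 = -1.843.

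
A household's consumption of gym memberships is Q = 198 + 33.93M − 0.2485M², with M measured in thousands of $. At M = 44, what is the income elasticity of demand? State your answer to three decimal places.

0.439

At M = 44: Q = 1209.8240.
dQ/dM = 33.93 − 0.497M = 12.06200.
η = (dQ/dM)·(M/Q) = 12.06200 × (44/1209.8240) = 0.439.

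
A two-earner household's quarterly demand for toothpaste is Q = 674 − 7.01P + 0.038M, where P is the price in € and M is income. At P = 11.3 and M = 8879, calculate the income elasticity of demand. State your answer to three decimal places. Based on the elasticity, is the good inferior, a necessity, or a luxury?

0.362 (necessity)

At P = 11.3, M = 8879: Q = 932.189.
Holding P constant, ∂Q/∂M = 0.038.
η_M = (∂Q/∂M)·(M/Q) = 0.038 × (8879/932.189) = 0.362.
Since 0 < η < 1, this is a necessity.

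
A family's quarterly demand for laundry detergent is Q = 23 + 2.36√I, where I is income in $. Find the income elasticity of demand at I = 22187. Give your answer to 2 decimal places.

0.47

At I = 22187: Q = 374.529.
dQ/dI = 2.36/(2√I) = 0.00792196 at this income.
η = (dQ/dI)·(I/Q) = 0.00792196 × (22187/374.529) = 0.47.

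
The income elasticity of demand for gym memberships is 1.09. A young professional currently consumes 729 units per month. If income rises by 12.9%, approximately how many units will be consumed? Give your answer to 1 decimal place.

%ΔQ ≈ η × %ΔI = 1.09 × 12.9% = 14.061%.
New Q ≈ 729 × (1 + 0.14061) = 831.5.

831.5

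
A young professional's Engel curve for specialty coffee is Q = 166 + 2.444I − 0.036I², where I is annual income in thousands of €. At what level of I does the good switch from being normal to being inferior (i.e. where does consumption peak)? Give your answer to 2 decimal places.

33.94

dQ/dI = 2.444 − 0.072I.
The good is inferior where dQ/dI < 0. Setting dQ/dI = 0 gives I = 2.444 / 0.072 = 33.94.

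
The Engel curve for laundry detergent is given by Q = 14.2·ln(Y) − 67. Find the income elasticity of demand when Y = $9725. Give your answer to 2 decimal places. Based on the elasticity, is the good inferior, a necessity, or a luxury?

0.22 (necessity)

At Y = 9725: Q = 63.391.
dQ/dY = 14.2/Y = 0.00146015 at this income.
η = (dQ/dY)·(Y/Q) = 0.00146015 × (9725/63.391) = 0.22.
Since 0 < η < 1, the good is a necessity.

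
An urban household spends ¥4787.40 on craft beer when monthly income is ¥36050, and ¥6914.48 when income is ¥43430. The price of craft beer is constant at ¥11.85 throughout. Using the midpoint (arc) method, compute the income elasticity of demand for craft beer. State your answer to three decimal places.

With a constant price, Q₁ = 4787.40/11.85 = 404.000 and Q₂ = 6914.48/11.85 = 583.500 (equivalently, work directly with expenditure since P cancels).
Midpoint %ΔQ = (6914.48 − 4787.40)/5850.94 = 0.36355; midpoint %ΔI = (43430 − 36050)/39740 = 0.18571.
η = 0.36355 / 0.18571 = 1.958.

1.958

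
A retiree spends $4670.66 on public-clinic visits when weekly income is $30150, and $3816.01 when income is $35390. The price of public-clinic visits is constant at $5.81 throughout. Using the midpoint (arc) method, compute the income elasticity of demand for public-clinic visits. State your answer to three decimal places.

-1.260

With a constant price, Q₁ = 4670.66/5.81 = 803.900 and Q₂ = 3816.01/5.81 = 656.800 (equivalently, work directly with expenditure since P cancels).
Midpoint %ΔQ = (3816.01 − 4670.66)/4243.34 = -0.20141; midpoint %ΔI = (35390 − 30150)/32770 = 0.15990.
η = -0.20141 / 0.15990 = -1.260.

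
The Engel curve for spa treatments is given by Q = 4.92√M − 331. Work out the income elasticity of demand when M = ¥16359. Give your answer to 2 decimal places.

1.05

At M = 16359: Q = 298.279.
dQ/dM = 4.92/(2√M) = 0.0192334 at this income.
η = (dQ/dM)·(M/Q) = 0.0192334 × (16359/298.279) = 1.05.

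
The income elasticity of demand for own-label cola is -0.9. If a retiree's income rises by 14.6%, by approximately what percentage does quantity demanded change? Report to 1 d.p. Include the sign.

%ΔQ ≈ η × %ΔI = -0.9 × 14.6% = -13.1%.

-13.1%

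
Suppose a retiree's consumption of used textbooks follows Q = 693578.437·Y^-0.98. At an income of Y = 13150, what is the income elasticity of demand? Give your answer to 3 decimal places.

-0.980

For Q = A·Y^β the income elasticity is constant and equal to β.
Here β = -0.98, so η = -0.980.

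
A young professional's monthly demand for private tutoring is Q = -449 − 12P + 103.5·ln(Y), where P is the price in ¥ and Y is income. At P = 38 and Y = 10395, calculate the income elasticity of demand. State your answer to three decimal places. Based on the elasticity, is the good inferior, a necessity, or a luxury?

At P = 38, Y = 10395: Q = 52.280.
Holding P constant, ∂Q/∂Y = 103.5/Y = 0.00995671.
η_Y = (∂Q/∂Y)·(Y/Q) = 0.00995671 × (10395/52.280) = 1.980.
Since η > 1, this is a luxury.

1.980 (luxury)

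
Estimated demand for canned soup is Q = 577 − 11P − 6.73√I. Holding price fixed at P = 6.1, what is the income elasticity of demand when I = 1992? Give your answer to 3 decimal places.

At P = 6.1, I = 1992: Q = 209.528.
Holding P constant, ∂Q/∂I = -6.73/(2√I) = -0.0753946.
η_I = (∂Q/∂I)·(I/Q) = -0.0753946 × (1992/209.528) = -0.717.

-0.717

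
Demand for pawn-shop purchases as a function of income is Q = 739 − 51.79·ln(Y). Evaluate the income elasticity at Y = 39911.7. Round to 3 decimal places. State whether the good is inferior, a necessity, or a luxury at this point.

-0.272 (inferior good)

At Y = 39911.7: Q = 190.315.
dQ/dY = -51.79/Y = -0.00129761 at this income.
η = (dQ/dY)·(Y/Q) = -0.00129761 × (39911.7/190.315) = -0.272.
Since η < 0, the good is an inferior good.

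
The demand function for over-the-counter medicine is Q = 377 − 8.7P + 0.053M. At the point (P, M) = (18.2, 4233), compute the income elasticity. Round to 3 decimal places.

At P = 18.2, M = 4233: Q = 443.009.
Holding P constant, ∂Q/∂M = 0.053.
η_M = (∂Q/∂M)·(M/Q) = 0.053 × (4233/443.009) = 0.506.

0.506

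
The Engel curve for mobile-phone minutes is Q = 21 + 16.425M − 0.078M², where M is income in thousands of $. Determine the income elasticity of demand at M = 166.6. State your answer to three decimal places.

-2.690

At M = 166.6: Q = 592.4713.
dQ/dM = 16.425 − 0.156M = -9.56460.
η = (dQ/dM)·(M/Q) = -9.56460 × (166.6/592.4713) = -2.690.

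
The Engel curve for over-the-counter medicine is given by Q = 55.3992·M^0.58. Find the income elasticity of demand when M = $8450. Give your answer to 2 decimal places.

0.58

For Q = A·M^β the income elasticity is constant and equal to β.
Here β = 0.58, so η = 0.58.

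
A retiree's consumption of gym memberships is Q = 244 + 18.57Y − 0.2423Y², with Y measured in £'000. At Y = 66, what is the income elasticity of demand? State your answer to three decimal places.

At Y = 66: Q = 414.1612.
dQ/dY = 18.57 − 0.4846Y = -13.41360.
η = (dQ/dY)·(Y/Q) = -13.41360 × (66/414.1612) = -2.138.

-2.138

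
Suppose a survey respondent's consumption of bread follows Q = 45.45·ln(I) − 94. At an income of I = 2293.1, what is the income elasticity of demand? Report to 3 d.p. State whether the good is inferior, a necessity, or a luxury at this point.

0.176 (necessity)

At I = 2293.1: Q = 257.677.
dQ/dI = 45.45/I = 0.0198203 at this income.
η = (dQ/dI)·(I/Q) = 0.0198203 × (2293.1/257.677) = 0.176.
Since 0 < η < 1, the good is a necessity.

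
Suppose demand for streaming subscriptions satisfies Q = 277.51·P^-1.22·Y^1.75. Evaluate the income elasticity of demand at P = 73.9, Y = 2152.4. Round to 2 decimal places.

For a multiplicative demand Q = A·P^α·Y^β, the income elasticity is β everywhere.
Here β = 1.75, so η = 1.75.

1.75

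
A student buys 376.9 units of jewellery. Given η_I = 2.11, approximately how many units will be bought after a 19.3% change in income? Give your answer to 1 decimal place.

%ΔQ ≈ η × %ΔI = 2.11 × 19.3% = 40.723%.
New Q ≈ 376.9 × (1 + 0.40723) = 530.4.

530.4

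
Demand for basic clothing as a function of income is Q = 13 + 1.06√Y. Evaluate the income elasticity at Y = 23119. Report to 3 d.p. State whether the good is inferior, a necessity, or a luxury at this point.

At Y = 23119: Q = 174.172.
dQ/dY = 1.06/(2√Y) = 0.00348571 at this income.
η = (dQ/dY)·(Y/Q) = 0.00348571 × (23119/174.172) = 0.463.
Since 0 < η < 1, the good is a necessity.

0.463 (necessity)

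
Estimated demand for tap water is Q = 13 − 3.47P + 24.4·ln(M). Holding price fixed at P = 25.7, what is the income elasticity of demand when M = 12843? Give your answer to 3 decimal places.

At P = 25.7, M = 12843: Q = 154.659.
Holding P constant, ∂Q/∂M = 24.4/M = 0.00189987.
η_M = (∂Q/∂M)·(M/Q) = 0.00189987 × (12843/154.659) = 0.158.

0.158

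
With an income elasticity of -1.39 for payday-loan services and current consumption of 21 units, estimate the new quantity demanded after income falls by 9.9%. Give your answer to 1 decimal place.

%ΔQ ≈ η × %ΔI = -1.39 × (-9.9%) = 13.761%.
New Q ≈ 21 × (1 + 0.13761) = 23.9.

23.9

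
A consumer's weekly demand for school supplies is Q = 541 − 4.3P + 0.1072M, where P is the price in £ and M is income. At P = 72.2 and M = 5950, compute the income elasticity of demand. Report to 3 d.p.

0.735

At P = 72.2, M = 5950: Q = 868.380.
Holding P constant, ∂Q/∂M = 0.1072.
η_M = (∂Q/∂M)·(M/Q) = 0.1072 × (5950/868.380) = 0.735.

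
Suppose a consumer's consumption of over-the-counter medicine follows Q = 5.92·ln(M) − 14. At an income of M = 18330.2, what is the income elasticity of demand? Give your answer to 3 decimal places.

At M = 18330.2: Q = 44.113.
dQ/dM = 5.92/M = 0.000322964 at this income.
η = (dQ/dM)·(M/Q) = 0.000322964 × (18330.2/44.113) = 0.134.

0.134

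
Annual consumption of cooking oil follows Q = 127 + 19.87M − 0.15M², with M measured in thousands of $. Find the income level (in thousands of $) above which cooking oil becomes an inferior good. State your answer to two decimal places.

dQ/dM = 19.87 − 0.3M.
The good is inferior where dQ/dM < 0. Setting dQ/dM = 0 gives M = 19.87 / 0.3 = 66.23.

66.23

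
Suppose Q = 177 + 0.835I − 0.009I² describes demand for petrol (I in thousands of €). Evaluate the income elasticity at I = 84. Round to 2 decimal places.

-0.31

At I = 84: Q = 183.6360.
dQ/dI = 0.835 − 0.018I = -0.67700.
η = (dQ/dI)·(I/Q) = -0.67700 × (84/183.6360) = -0.31.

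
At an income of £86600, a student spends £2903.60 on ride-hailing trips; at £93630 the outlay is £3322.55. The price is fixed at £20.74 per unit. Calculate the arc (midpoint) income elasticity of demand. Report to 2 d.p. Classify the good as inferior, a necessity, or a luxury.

With a constant price, Q₁ = 2903.60/20.74 = 140.000 and Q₂ = 3322.55/20.74 = 160.200 (equivalently, work directly with expenditure since P cancels).
Midpoint %ΔQ = (3322.55 − 2903.60)/3113.08 = 0.13458; midpoint %ΔI = (93630 − 86600)/90115 = 0.07801.
η = 0.13458 / 0.07801 = 1.73.
η > 1 ⇒ luxury.

1.73 (luxury)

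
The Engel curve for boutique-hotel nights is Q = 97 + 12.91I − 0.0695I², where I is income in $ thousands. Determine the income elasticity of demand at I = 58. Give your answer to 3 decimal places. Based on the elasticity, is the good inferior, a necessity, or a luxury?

At I = 58: Q = 611.9820.
dQ/dI = 12.91 − 0.139I = 4.84800.
η = (dQ/dI)·(I/Q) = 4.84800 × (58/611.9820) = 0.459.
0 < η < 1 ⇒ necessity.

0.459 (necessity)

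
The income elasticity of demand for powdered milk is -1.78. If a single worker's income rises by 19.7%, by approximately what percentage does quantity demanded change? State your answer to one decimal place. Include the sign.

-35.1%

%ΔQ ≈ η × %ΔI = -1.78 × 19.7% = -35.1%.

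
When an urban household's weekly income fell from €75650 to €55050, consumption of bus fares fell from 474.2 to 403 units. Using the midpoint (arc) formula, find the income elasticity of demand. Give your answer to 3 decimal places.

0.515

ΔQ = 403 − 474.2 = -71.2; midpoint Q̄ = (474.2 + 403)/2 = 438.6.
ΔI = 55050 − 75650 = -20600; midpoint Ī = (75650 + 55050)/2 = 65350.
η = (ΔQ/Q̄) ÷ (ΔI/Ī) = (-71.2/438.6) ÷ (-20600/65350) = 0.515.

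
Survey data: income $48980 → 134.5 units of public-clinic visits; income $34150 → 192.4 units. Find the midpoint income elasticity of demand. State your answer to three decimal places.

ΔQ = 192.4 − 134.5 = 57.9; midpoint Q̄ = (134.5 + 192.4)/2 = 163.45.
ΔI = 34150 − 48980 = -14830; midpoint Ī = (48980 + 34150)/2 = 41565.
η = (ΔQ/Q̄) ÷ (ΔI/Ī) = (57.9/163.45) ÷ (-14830/41565) = -0.993.

-0.993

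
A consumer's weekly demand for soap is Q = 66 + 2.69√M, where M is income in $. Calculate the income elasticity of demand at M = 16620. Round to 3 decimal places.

0.420

At M = 16620: Q = 412.791.
dQ/dM = 2.69/(2√M) = 0.0104329 at this income.
η = (dQ/dM)·(M/Q) = 0.0104329 × (16620/412.791) = 0.420.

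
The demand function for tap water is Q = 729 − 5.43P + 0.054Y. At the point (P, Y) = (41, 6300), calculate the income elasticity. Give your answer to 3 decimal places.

0.402

At P = 41, Y = 6300: Q = 846.570.
Holding P constant, ∂Q/∂Y = 0.054.
η_Y = (∂Q/∂Y)·(Y/Q) = 0.054 × (6300/846.570) = 0.402.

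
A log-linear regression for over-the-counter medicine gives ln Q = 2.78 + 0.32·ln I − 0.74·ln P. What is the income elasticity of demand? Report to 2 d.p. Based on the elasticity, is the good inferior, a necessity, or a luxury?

0.32 (necessity)

In a log-linear demand, the coefficient on ln I is the income elasticity.
So η = 0.32.
0 < η < 1 ⇒ necessity.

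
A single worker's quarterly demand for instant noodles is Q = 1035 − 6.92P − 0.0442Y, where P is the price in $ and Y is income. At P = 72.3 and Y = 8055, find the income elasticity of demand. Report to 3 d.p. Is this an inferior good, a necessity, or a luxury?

At P = 72.3, Y = 8055: Q = 178.653.
Holding P constant, ∂Q/∂Y = −0.0442.
η_Y = (∂Q/∂Y)·(Y/Q) = -0.0442 × (8055/178.653) = -1.993.
Since η < 0, this is an inferior good.

-1.993 (inferior good)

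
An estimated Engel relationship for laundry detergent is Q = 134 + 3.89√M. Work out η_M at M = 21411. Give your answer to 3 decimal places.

At M = 21411: Q = 703.204.
dQ/dM = 3.89/(2√M) = 0.0132923 at this income.
η = (dQ/dM)·(M/Q) = 0.0132923 × (21411/703.204) = 0.405.

0.405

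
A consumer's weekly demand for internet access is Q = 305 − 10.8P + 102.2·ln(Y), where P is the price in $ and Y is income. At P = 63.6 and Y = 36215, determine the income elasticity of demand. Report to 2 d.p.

At P = 63.6, Y = 36215: Q = 690.937.
Holding P constant, ∂Q/∂Y = 102.2/Y = 0.00282204.
η_Y = (∂Q/∂Y)·(Y/Q) = 0.00282204 × (36215/690.937) = 0.15.

0.15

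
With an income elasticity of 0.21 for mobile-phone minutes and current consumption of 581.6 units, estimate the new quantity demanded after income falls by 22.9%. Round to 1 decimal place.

553.6

%ΔQ ≈ η × %ΔI = 0.21 × (-22.9%) = -4.809%.
New Q ≈ 581.6 × (1 − 0.04809) = 553.6.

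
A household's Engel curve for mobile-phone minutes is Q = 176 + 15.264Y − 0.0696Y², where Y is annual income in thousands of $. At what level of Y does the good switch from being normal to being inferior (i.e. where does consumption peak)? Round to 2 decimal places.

dQ/dY = 15.264 − 0.1392Y.
The good is inferior where dQ/dY < 0. Setting dQ/dY = 0 gives Y = 15.264 / 0.1392 = 109.66.

109.66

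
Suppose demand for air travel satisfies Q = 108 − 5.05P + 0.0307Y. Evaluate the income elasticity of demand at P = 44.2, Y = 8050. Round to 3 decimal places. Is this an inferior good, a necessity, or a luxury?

At P = 44.2, Y = 8050: Q = 131.925.
Holding P constant, ∂Q/∂Y = 0.0307.
η_Y = (∂Q/∂Y)·(Y/Q) = 0.0307 × (8050/131.925) = 1.873.
Since η > 1, this is a luxury.

1.873 (luxury)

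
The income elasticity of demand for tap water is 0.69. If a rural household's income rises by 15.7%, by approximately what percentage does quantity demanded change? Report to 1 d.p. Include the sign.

10.8%

%ΔQ ≈ η × %ΔI = 0.69 × 15.7% = 10.8%.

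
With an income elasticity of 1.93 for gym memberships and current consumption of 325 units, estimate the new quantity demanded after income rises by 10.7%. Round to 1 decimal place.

%ΔQ ≈ η × %ΔI = 1.93 × 10.7% = 20.651%.
New Q ≈ 325 × (1 + 0.20651) = 392.1.

392.1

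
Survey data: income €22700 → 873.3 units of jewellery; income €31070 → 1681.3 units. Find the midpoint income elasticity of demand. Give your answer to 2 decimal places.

2.03

ΔQ = 1681.3 − 873.3 = 808; midpoint Q̄ = (873.3 + 1681.3)/2 = 1277.3.
ΔI = 31070 − 22700 = 8370; midpoint Ī = (22700 + 31070)/2 = 26885.
η = (ΔQ/Q̄) ÷ (ΔI/Ī) = (808/1277.3) ÷ (8370/26885) = 2.03.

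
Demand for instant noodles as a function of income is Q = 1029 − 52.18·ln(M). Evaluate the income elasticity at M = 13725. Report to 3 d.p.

-0.098

At M = 13725: Q = 531.882.
dQ/dM = -52.18/M = -0.00380182 at this income.
η = (dQ/dM)·(M/Q) = -0.00380182 × (13725/531.882) = -0.098.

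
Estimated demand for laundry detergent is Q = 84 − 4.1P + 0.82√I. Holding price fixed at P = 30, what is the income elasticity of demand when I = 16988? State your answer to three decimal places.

At P = 30, I = 16988: Q = 67.877.
Holding P constant, ∂Q/∂I = 0.82/(2√I) = 0.00314567.
η_I = (∂Q/∂I)·(I/Q) = 0.00314567 × (16988/67.877) = 0.787.

0.787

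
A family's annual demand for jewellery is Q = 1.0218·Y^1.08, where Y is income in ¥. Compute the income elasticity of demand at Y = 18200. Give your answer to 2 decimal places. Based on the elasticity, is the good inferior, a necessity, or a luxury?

1.08 (luxury)

For Q = A·Y^β the income elasticity is constant and equal to β.
Here β = 1.08, so η = 1.08.
Since η > 1, the good is a luxury.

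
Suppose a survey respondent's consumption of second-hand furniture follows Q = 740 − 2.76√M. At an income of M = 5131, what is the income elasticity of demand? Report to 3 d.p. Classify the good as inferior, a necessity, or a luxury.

At M = 5131: Q = 542.298.
dQ/dM = -2.76/(2√M) = -0.0192654 at this income.
η = (dQ/dM)·(M/Q) = -0.0192654 × (5131/542.298) = -0.182.
Since η < 0, the good is an inferior good.

-0.182 (inferior good)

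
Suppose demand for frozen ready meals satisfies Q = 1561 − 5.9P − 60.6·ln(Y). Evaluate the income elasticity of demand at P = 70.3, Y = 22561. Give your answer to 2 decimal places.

At P = 70.3, Y = 22561: Q = 538.777.
Holding P constant, ∂Q/∂Y = -60.6/Y = -0.00268605.
η_Y = (∂Q/∂Y)·(Y/Q) = -0.00268605 × (22561/538.777) = -0.11.

-0.11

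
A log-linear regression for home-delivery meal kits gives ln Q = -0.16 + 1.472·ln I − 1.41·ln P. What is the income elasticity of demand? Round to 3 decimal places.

1.472

In a log-linear demand, the coefficient on ln I is the income elasticity.
So η = 1.472.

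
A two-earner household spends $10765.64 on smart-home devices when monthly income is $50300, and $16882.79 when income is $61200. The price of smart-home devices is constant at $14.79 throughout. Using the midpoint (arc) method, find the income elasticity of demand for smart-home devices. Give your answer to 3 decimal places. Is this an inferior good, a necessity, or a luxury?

2.263 (luxury)

With a constant price, Q₁ = 10765.64/14.79 = 727.900 and Q₂ = 16882.79/14.79 = 1141.500 (equivalently, work directly with expenditure since P cancels).
Midpoint %ΔQ = (16882.79 − 10765.64)/13824.22 = 0.44250; midpoint %ΔI = (61200 − 50300)/55750 = 0.19552.
η = 0.44250 / 0.19552 = 2.263.
η > 1 ⇒ luxury.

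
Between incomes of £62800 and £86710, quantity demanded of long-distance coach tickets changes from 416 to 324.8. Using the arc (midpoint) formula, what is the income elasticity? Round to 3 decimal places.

ΔQ = 324.8 − 416 = -91.2; midpoint Q̄ = (416 + 324.8)/2 = 370.4.
ΔI = 86710 − 62800 = 23910; midpoint Ī = (62800 + 86710)/2 = 74755.
η = (ΔQ/Q̄) ÷ (ΔI/Ī) = (-91.2/370.4) ÷ (23910/74755) = -0.770.

-0.770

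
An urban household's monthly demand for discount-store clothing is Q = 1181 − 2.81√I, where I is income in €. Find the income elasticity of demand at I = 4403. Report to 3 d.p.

At I = 4403: Q = 994.542.
dQ/dI = -2.81/(2√I) = -0.021174 at this income.
η = (dQ/dI)·(I/Q) = -0.021174 × (4403/994.542) = -0.094.

-0.094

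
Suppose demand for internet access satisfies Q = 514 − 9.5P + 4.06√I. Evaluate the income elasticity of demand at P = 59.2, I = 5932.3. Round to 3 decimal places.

At P = 59.2, I = 5932.3: Q = 264.307.
Holding P constant, ∂Q/∂I = 4.06/(2√I) = 0.0263563.
η_I = (∂Q/∂I)·(I/Q) = 0.0263563 × (5932.3/264.307) = 0.592.

0.592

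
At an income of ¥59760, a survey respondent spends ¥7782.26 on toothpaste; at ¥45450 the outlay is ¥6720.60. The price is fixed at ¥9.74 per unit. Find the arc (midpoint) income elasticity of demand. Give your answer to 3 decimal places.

With a constant price, Q₁ = 7782.26/9.74 = 799.000 and Q₂ = 6720.60/9.74 = 690.000 (equivalently, work directly with expenditure since P cancels).
Midpoint %ΔQ = (6720.60 − 7782.26)/7251.43 = -0.14641; midpoint %ΔI = (45450 − 59760)/52605 = -0.27203.
η = -0.14641 / -0.27203 = 0.538.

0.538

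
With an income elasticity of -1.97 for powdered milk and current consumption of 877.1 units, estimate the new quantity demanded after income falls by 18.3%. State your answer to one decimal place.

%ΔQ ≈ η × %ΔI = -1.97 × (-18.3%) = 36.051%.
New Q ≈ 877.1 × (1 + 0.36051) = 1193.3.

1193.3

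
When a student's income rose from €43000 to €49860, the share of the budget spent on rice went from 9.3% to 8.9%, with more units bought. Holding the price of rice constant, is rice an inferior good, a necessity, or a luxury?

Quantity rises but the budget share falls as income rises, so 0 < η < 1.

necessity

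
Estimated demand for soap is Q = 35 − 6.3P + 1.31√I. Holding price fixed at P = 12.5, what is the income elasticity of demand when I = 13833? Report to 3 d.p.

0.698

At P = 12.5, I = 13833: Q = 110.324.
Holding P constant, ∂Q/∂I = 1.31/(2√I) = 0.00556908.
η_I = (∂Q/∂I)·(I/Q) = 0.00556908 × (13833/110.324) = 0.698.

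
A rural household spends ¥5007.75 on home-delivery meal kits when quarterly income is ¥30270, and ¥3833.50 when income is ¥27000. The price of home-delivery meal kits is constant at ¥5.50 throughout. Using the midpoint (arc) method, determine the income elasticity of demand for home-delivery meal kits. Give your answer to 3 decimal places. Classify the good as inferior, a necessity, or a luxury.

With a constant price, Q₁ = 5007.75/5.50 = 910.500 and Q₂ = 3833.50/5.50 = 697.000 (equivalently, work directly with expenditure since P cancels).
Midpoint %ΔQ = (3833.50 − 5007.75)/4420.63 = -0.26563; midpoint %ΔI = (27000 − 30270)/28635 = -0.11420.
η = -0.26563 / -0.11420 = 2.326.
η > 1 ⇒ luxury.

2.326 (luxury)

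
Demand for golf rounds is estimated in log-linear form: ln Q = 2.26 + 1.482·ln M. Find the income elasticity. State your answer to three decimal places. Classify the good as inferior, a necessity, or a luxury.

In a log-linear demand, the coefficient on ln M is the income elasticity.
So η = 1.482.
η > 1 ⇒ luxury.

1.482 (luxury)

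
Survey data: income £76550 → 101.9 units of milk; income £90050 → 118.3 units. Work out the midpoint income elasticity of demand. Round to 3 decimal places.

ΔQ = 118.3 − 101.9 = 16.4; midpoint Q̄ = (101.9 + 118.3)/2 = 110.1.
ΔI = 90050 − 76550 = 13500; midpoint Ī = (76550 + 90050)/2 = 83300.
η = (ΔQ/Q̄) ÷ (ΔI/Ī) = (16.4/110.1) ÷ (13500/83300) = 0.919.

0.919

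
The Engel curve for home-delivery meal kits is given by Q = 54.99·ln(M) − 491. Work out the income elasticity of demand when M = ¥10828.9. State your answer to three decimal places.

2.769

At M = 10828.9: Q = 19.856.
dQ/dM = 54.99/M = 0.00507808 at this income.
η = (dQ/dM)·(M/Q) = 0.00507808 × (10828.9/19.856) = 2.769.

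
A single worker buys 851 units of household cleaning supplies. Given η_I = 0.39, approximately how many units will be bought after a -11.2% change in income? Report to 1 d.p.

%ΔQ ≈ η × %ΔI = 0.39 × (-11.2%) = -4.368%.
New Q ≈ 851 × (1 − 0.04368) = 813.8.

813.8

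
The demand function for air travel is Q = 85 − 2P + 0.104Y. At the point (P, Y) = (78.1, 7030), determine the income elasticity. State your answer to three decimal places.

At P = 78.1, Y = 7030: Q = 659.920.
Holding P constant, ∂Q/∂Y = 0.104.
η_Y = (∂Q/∂Y)·(Y/Q) = 0.104 × (7030/659.920) = 1.108.

1.108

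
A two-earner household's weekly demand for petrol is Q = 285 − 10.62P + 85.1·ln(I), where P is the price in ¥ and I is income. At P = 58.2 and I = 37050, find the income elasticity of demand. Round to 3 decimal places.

0.151

At P = 58.2, I = 37050: Q = 562.170.
Holding P constant, ∂Q/∂I = 85.1/I = 0.0022969.
η_I = (∂Q/∂I)·(I/Q) = 0.0022969 × (37050/562.170) = 0.151.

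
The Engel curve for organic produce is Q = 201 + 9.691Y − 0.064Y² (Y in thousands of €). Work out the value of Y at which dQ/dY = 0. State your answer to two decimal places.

75.71

dQ/dY = 9.691 − 0.128Y.
The good is inferior where dQ/dY < 0. Setting dQ/dY = 0 gives Y = 9.691 / 0.128 = 75.71.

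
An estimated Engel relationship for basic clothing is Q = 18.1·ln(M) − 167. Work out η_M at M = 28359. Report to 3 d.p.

0.974

At M = 28359: Q = 18.574.
dQ/dM = 18.1/M = 0.000638245 at this income.
η = (dQ/dM)·(M/Q) = 0.000638245 × (28359/18.574) = 0.974.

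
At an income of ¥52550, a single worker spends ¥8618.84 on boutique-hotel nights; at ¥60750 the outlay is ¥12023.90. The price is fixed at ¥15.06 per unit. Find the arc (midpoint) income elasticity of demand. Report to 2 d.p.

With a constant price, Q₁ = 8618.84/15.06 = 572.300 and Q₂ = 12023.90/15.06 = 798.400 (equivalently, work directly with expenditure since P cancels).
Midpoint %ΔQ = (12023.90 − 8618.84)/10321.37 = 0.32990; midpoint %ΔI = (60750 − 52550)/56650 = 0.14475.
η = 0.32990 / 0.14475 = 2.28.

2.28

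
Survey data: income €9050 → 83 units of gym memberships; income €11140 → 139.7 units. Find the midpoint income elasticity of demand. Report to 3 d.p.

ΔQ = 139.7 − 83 = 56.7; midpoint Q̄ = (83 + 139.7)/2 = 111.35.
ΔI = 11140 − 9050 = 2090; midpoint Ī = (9050 + 11140)/2 = 10095.
η = (ΔQ/Q̄) ÷ (ΔI/Ī) = (56.7/111.35) ÷ (2090/10095) = 2.460.

2.460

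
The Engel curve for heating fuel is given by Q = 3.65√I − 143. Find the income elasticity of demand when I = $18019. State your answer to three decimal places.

0.706

At I = 18019: Q = 346.957.
dQ/dI = 3.65/(2√I) = 0.0135956 at this income.
η = (dQ/dI)·(I/Q) = 0.0135956 × (18019/346.957) = 0.706.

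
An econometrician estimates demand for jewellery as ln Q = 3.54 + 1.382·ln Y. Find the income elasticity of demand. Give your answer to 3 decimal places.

1.382

In a log-linear demand, the coefficient on ln Y is the income elasticity.
So η = 1.382.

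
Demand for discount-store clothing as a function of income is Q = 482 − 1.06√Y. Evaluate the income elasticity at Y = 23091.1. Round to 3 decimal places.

-0.251

At Y = 23091.1: Q = 320.925.
dQ/dY = -1.06/(2√Y) = -0.00348782 at this income.
η = (dQ/dY)·(Y/Q) = -0.00348782 × (23091.1/320.925) = -0.251.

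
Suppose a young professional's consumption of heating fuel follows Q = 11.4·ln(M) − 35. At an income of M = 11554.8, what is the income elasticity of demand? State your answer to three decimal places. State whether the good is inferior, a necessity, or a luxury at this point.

At M = 11554.8: Q = 71.645.
dQ/dM = 11.4/M = 0.000986603 at this income.
η = (dQ/dM)·(M/Q) = 0.000986603 × (11554.8/71.645) = 0.159.
Since 0 < η < 1, the good is a necessity.

0.159 (necessity)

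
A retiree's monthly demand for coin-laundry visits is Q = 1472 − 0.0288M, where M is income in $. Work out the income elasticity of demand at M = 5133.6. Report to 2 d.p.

-0.11

At M = 5133.6: Q = 1324.152.
dQ/dM = −0.0288.
η = (dQ/dM)·(M/Q) = -0.0288 × (5133.6/1324.152) = -0.11.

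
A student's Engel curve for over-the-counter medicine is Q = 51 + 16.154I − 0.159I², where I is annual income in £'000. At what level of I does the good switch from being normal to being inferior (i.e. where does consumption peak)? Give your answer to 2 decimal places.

50.80

dQ/dI = 16.154 − 0.318I.
The good is inferior where dQ/dI < 0. Setting dQ/dI = 0 gives I = 16.154 / 0.318 = 50.80.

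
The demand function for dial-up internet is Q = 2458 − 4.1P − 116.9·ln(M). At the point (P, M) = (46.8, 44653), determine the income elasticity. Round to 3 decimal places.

-0.115

At P = 46.8, M = 44653: Q = 1014.509.
Holding P constant, ∂Q/∂M = -116.9/M = -0.00261797.
η_M = (∂Q/∂M)·(M/Q) = -0.00261797 × (44653/1014.509) = -0.115.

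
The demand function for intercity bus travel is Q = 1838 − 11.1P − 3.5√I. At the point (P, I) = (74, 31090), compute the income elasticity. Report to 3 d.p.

-0.772

At P = 74, I = 31090: Q = 399.468.
Holding P constant, ∂Q/∂I = -3.5/(2√I) = -0.00992494.
η_I = (∂Q/∂I)·(I/Q) = -0.00992494 × (31090/399.468) = -0.772.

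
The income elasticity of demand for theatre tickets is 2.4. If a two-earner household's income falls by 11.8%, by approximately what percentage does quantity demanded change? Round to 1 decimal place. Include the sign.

-28.3%

%ΔQ ≈ η × %ΔI = 2.4 × (-11.8%) = -28.3%.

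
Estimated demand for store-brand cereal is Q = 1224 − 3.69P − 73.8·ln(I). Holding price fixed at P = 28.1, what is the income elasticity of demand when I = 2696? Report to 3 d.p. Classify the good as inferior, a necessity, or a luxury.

At P = 28.1, I = 2696: Q = 537.326.
Holding P constant, ∂Q/∂I = -73.8/I = -0.0273739.
η_I = (∂Q/∂I)·(I/Q) = -0.0273739 × (2696/537.326) = -0.137.
Since η < 0, this is an inferior good.

-0.137 (inferior good)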